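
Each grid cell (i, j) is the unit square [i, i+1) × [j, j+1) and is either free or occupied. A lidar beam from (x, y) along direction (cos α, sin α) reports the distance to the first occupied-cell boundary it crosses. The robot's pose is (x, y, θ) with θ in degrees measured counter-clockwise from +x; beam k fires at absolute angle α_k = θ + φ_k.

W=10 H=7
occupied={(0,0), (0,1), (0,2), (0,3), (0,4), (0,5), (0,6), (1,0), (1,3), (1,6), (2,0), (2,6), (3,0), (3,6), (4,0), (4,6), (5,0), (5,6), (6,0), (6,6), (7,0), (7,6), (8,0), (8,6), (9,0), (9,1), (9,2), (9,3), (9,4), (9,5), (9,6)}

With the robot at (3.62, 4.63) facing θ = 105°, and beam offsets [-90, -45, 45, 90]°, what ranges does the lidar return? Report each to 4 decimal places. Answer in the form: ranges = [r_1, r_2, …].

beam 1: φ=-90°, α=15°
  d=(0.9659,0.2588)  start (3,4)  tX=0.3934 tY=1.4296  stride 1/|dx|=1.0353 1/|dy|=3.8637
    cross x-line → (4,4), t=0.3934
    cross x-line → (5,4), t=1.4287
    cross y-line → (5,5), t=1.4296
    cross x-line → (6,5), t=2.4640
    cross x-line → (7,5), t=3.4992
    cross x-line → (8,5), t=4.5345
    cross y-line → (8,6), t=5.2933 (wall)
  → r_1 = 5.2933
beam 2: φ=-45°, α=60°
  d=(0.5000,0.8660)  start (3,4)  tX=0.7600 tY=0.4272  stride 1/|dx|=2.0000 1/|dy|=1.1547
    cross y-line → (3,5), t=0.4272
    cross x-line → (4,5), t=0.7600
    cross y-line → (4,6), t=1.5819 (wall)
  → r_2 = 1.5819
beam 3: φ=45°, α=150°
  d=(-0.8660,0.5000)  start (3,4)  tX=0.7159 tY=0.7400  stride 1/|dx|=1.1547 1/|dy|=2.0000
    cross x-line → (2,4), t=0.7159
    cross y-line → (2,5), t=0.7400
    cross x-line → (1,5), t=1.8706
    cross y-line → (1,6), t=2.7400 (wall)
  → r_3 = 2.7400
beam 4: φ=90°, α=195°
  d=(-0.9659,-0.2588)  start (3,4)  tX=0.6419 tY=2.4341  stride 1/|dx|=1.0353 1/|dy|=3.8637
    cross x-line → (2,4), t=0.6419
    cross x-line → (1,4), t=1.6771
    cross y-line → (1,3), t=2.4341 (wall)
  → r_4 = 2.4341

ranges = [5.2933, 1.5819, 2.7400, 2.4341]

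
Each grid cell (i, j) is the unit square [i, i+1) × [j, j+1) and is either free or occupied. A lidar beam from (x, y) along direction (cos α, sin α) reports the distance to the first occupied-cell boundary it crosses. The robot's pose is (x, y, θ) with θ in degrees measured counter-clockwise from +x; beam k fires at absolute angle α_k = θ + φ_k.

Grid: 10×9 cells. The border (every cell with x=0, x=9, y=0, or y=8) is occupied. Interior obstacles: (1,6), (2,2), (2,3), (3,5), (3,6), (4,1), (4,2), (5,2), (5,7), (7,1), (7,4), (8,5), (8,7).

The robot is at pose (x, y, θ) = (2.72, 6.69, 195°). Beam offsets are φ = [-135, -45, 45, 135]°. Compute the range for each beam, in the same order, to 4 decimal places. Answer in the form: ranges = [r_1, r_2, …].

beam 1: φ=-135°, α=60°
  cosα=0.5000 sinα=0.8660 | (2,6) | tMaxX 0.5600 tMaxY 0.3580 | tΔX 2.0000 tΔY 1.1547
    t=0.3580 [y] (2,7)
    t=0.5600 [x] (3,7)
    t=1.5127 [y] (3,8) — stop
  → r_1 = 1.5127
beam 2: φ=-45°, α=150°
  cosα=-0.8660 sinα=0.5000 | (2,6) | tMaxX 0.8314 tMaxY 0.6200 | tΔX 1.1547 tΔY 2.0000
    t=0.6200 [y] (2,7)
    t=0.8314 [x] (1,7)
    t=1.9861 [x] (0,7) — stop
  → r_2 = 1.9861
beam 3: φ=45°, α=240°
  cosα=-0.5000 sinα=-0.8660 | (2,6) | tMaxX 1.4400 tMaxY 0.7967 | tΔX 2.0000 tΔY 1.1547
    t=0.7967 [y] (2,5)
    t=1.4400 [x] (1,5)
    t=1.9514 [y] (1,4)
    t=3.1061 [y] (1,3)
    t=3.4400 [x] (0,3) — stop
  → r_3 = 3.4400
beam 4: φ=135°, α=330°
  cosα=0.8660 sinα=-0.5000 | (2,6) | tMaxX 0.3233 tMaxY 1.3800 | tΔX 1.1547 tΔY 2.0000
    t=0.3233 [x] (3,6) — stop
  → r_4 = 0.3233

ranges = [1.5127, 1.9861, 3.4400, 0.3233]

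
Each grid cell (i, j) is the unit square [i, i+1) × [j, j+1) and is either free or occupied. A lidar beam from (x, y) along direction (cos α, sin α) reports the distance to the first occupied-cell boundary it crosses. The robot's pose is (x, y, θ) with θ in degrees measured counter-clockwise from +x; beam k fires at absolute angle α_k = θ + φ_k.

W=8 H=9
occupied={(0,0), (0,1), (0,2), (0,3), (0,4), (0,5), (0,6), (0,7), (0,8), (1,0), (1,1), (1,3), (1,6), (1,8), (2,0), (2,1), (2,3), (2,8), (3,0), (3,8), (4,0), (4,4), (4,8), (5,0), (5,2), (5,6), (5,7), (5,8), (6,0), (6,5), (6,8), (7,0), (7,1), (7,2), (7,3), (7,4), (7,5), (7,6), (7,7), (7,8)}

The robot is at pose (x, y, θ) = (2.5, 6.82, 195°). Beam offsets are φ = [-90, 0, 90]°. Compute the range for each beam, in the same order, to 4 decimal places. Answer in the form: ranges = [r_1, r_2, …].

beam 1: φ=-90°, α=105°
  direction (-0.2588, 0.9659); cell (2,6); t to first gridline: x 1.9319, y 0.1863 (then +3.8637 / +1.0353)
    (2,7) via y @ 0.1863
    (2,8) via y @ 1.2216  # hit
  → r_1 = 1.2216
beam 2: φ=0°, α=195°
  direction (-0.9659, -0.2588); cell (2,6); t to first gridline: x 0.5176, y 3.1682 (then +1.0353 / +3.8637)
    (1,6) via x @ 0.5176  # hit
  → r_2 = 0.5176
beam 3: φ=90°, α=285°
  direction (0.2588, -0.9659); cell (2,6); t to first gridline: x 1.9319, y 0.8489 (then +3.8637 / +1.0353)
    (2,5) via y @ 0.8489
    (2,4) via y @ 1.8842
    (3,4) via x @ 1.9319
    (3,3) via y @ 2.9195
    (3,2) via y @ 3.9548
    (3,1) via y @ 4.9900
    (4,1) via x @ 5.7956
    (4,0) via y @ 6.0253  # hit
  → r_3 = 6.0253

ranges = [1.2216, 0.5176, 6.0253]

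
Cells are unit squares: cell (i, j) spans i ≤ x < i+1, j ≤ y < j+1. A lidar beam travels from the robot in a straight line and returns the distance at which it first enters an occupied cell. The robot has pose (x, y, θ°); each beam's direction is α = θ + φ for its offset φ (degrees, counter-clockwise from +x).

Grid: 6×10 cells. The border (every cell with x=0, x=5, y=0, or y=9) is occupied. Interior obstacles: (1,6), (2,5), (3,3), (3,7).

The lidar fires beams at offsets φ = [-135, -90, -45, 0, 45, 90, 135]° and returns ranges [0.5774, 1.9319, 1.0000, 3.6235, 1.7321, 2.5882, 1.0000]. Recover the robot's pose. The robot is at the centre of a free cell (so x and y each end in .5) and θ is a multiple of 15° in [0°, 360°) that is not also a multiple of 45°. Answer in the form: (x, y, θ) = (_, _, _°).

(x, y, θ) = (4.5, 6.5, 165°)

Candidates: 28 free-cell centres × 16 headings = 448 poses. Raycast each; keep the one whose scan matches to 4 dp.
  (2.5, 8.5, 195°): beam 2 = 0.5176 ≠ 1.9319 ✗
  (1.5, 1.5, 345°): beam 2 = 0.5176 ≠ 1.9319 ✗
  (4.5, 6.5, 105°): beam 2 = 0.5176 ≠ 1.9319 ✗
  (4.5, 5.5, 75°): beam 1 = 1.0000 ≠ 0.5774 ✗
  (2.5, 7.5, 150°): beam 1 = 0.5176 ≠ 0.5774 ✗
  …
  (4.5, 6.5, 165°): r_1=0.5774, r_2=1.9319, r_3=1.0000, r_4=3.6235, r_5=1.7321, r_6=2.5882, r_7=1.0000 — all match ✓
Only this pose fits every beam.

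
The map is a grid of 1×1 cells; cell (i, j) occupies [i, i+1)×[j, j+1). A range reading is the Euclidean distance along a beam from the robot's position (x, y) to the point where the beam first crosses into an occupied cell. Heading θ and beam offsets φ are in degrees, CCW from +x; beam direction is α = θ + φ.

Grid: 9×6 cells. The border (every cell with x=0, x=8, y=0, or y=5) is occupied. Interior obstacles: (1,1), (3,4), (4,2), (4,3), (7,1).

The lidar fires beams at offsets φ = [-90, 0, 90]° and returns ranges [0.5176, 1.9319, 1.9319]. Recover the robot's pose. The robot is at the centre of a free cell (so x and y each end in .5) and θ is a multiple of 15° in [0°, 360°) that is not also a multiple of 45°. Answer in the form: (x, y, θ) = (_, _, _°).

(x, y, θ) = (3.5, 1.5, 345°)

Candidates: 23 free-cell centres × 16 headings = 368 poses. Raycast each; keep the one whose scan matches to 4 dp.
  (4.5, 1.5, 75°): beam 1 = 1.9319 ≠ 0.5176 ✗
  (6.5, 3.5, 75°): beam 1 = 1.5529 ≠ 0.5176 ✗
  (5.5, 3.5, 255°): beam 2 = 2.5882 ≠ 1.9319 ✗
  (1.5, 3.5, 105°): beam 1 = 1.9319 ≠ 0.5176 ✗
  …
  (3.5, 1.5, 345°): r_1=0.5176, r_2=1.9319, r_3=1.9319 — all match ✓
No second candidate reproduces the full scan.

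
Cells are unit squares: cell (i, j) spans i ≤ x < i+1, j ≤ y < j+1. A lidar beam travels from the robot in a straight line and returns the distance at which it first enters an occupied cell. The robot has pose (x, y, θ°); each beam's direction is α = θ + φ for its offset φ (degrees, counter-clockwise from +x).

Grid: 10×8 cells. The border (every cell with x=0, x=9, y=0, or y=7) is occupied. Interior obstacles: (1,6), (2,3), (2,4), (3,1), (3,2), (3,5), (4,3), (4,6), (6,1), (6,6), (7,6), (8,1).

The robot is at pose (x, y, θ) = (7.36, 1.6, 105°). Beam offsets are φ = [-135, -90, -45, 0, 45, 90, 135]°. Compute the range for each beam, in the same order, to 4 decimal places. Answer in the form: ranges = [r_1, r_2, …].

beam 1: φ=-135°, α=330°
  dir = (cos 330°, sin 330°) = (0.8660, -0.5000); from cell (7,1)
  next x-line at t=0.7390, next y-line at t=1.2000; Δt_x=1.1547, Δt_y=2.0000
    x: enter (8,1) at t=0.7390 ← occupied
  → r_1 = 0.7390
beam 2: φ=-90°, α=15°
  dir = (cos 15°, sin 15°) = (0.9659, 0.2588); from cell (7,1)
  next x-line at t=0.6626, next y-line at t=1.5455; Δt_x=1.0353, Δt_y=3.8637
    x: enter (8,1) at t=0.6626 ← occupied
  → r_2 = 0.6626
beam 3: φ=-45°, α=60°
  dir = (cos 60°, sin 60°) = (0.5000, 0.8660); from cell (7,1)
  next x-line at t=1.2800, next y-line at t=0.4619; Δt_x=2.0000, Δt_y=1.1547
    y: enter (7,2) at t=0.4619
    x: enter (8,2) at t=1.2800
    y: enter (8,3) at t=1.6166
    y: enter (8,4) at t=2.7713
    x: enter (9,4) at t=3.2800 ← occupied
  → r_3 = 3.2800
beam 4: φ=0°, α=105°
  dir = (cos 105°, sin 105°) = (-0.2588, 0.9659); from cell (7,1)
  next x-line at t=1.3909, next y-line at t=0.4141; Δt_x=3.8637, Δt_y=1.0353
    y: enter (7,2) at t=0.4141
    x: enter (6,2) at t=1.3909
    y: enter (6,3) at t=1.4494
    y: enter (6,4) at t=2.4847
    y: enter (6,5) at t=3.5199
    y: enter (6,6) at t=4.5552 ← occupied
  → r_4 = 4.5552
beam 5: φ=45°, α=150°
  dir = (cos 150°, sin 150°) = (-0.8660, 0.5000); from cell (7,1)
  next x-line at t=0.4157, next y-line at t=0.8000; Δt_x=1.1547, Δt_y=2.0000
    x: enter (6,1) at t=0.4157 ← occupied
  → r_5 = 0.4157
beam 6: φ=90°, α=195°
  dir = (cos 195°, sin 195°) = (-0.9659, -0.2588); from cell (7,1)
  next x-line at t=0.3727, next y-line at t=2.3182; Δt_x=1.0353, Δt_y=3.8637
    x: enter (6,1) at t=0.3727 ← occupied
  → r_6 = 0.3727
beam 7: φ=135°, α=240°
  dir = (cos 240°, sin 240°) = (-0.5000, -0.8660); from cell (7,1)
  next x-line at t=0.7200, next y-line at t=0.6928; Δt_x=2.0000, Δt_y=1.1547
    y: enter (7,0) at t=0.6928 ← occupied
  → r_7 = 0.6928

ranges = [0.7390, 0.6626, 3.2800, 4.5552, 0.4157, 0.3727, 0.6928]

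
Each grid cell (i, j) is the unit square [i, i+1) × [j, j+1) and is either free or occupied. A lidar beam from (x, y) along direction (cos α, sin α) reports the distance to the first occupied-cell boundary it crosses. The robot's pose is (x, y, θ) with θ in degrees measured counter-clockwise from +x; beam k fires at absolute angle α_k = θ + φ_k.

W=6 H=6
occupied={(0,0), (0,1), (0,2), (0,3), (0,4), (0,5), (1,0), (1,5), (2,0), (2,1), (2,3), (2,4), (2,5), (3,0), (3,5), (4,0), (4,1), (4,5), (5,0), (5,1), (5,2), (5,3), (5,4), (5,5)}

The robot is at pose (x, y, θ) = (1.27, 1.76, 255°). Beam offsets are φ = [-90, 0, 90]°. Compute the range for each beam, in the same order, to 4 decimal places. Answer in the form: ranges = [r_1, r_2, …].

beam 1: φ=-90°, α=165°
  d=(-0.9659,0.2588)  start (1,1)  tX=0.2795 tY=0.9273  stride 1/|dx|=1.0353 1/|dy|=3.8637
    cross x-line → (0,1), t=0.2795 (wall)
  → r_1 = 0.2795
beam 2: φ=0°, α=255°
  d=(-0.2588,-0.9659)  start (1,1)  tX=1.0432 tY=0.7868  stride 1/|dx|=3.8637 1/|dy|=1.0353
    cross y-line → (1,0), t=0.7868 (wall)
  → r_2 = 0.7868
beam 3: φ=90°, α=345°
  d=(0.9659,-0.2588)  start (1,1)  tX=0.7558 tY=2.9364  stride 1/|dx|=1.0353 1/|dy|=3.8637
    cross x-line → (2,1), t=0.7558 (wall)
  → r_3 = 0.7558

ranges = [0.2795, 0.7868, 0.7558]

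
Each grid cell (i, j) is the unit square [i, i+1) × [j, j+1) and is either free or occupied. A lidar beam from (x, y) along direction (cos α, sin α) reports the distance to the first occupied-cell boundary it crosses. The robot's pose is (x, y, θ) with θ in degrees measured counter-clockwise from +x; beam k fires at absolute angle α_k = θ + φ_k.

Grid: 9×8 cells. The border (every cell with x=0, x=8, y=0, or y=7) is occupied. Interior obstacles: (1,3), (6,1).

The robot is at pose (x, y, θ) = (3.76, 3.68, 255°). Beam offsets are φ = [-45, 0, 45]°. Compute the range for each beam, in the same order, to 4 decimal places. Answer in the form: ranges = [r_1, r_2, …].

beam 1: φ=-45°, α=210°
  dir = (cos 210°, sin 210°) = (-0.8660, -0.5000); from cell (3,3)
  next x-line at t=0.8776, next y-line at t=1.3600; Δt_x=1.1547, Δt_y=2.0000
    x: enter (2,3) at t=0.8776
    y: enter (2,2) at t=1.3600
    x: enter (1,2) at t=2.0323
    x: enter (0,2) at t=3.1870 ← occupied
  → r_1 = 3.1870
beam 2: φ=0°, α=255°
  dir = (cos 255°, sin 255°) = (-0.2588, -0.9659); from cell (3,3)
  next x-line at t=2.9364, next y-line at t=0.7040; Δt_x=3.8637, Δt_y=1.0353
    y: enter (3,2) at t=0.7040
    y: enter (3,1) at t=1.7393
    y: enter (3,0) at t=2.7745 ← occupied
  → r_2 = 2.7745
beam 3: φ=45°, α=300°
  dir = (cos 300°, sin 300°) = (0.5000, -0.8660); from cell (3,3)
  next x-line at t=0.4800, next y-line at t=0.7852; Δt_x=2.0000, Δt_y=1.1547
    x: enter (4,3) at t=0.4800
    y: enter (4,2) at t=0.7852
    y: enter (4,1) at t=1.9399
    x: enter (5,1) at t=2.4800
    y: enter (5,0) at t=3.0946 ← occupied
  → r_3 = 3.0946

ranges = [3.1870, 2.7745, 3.0946]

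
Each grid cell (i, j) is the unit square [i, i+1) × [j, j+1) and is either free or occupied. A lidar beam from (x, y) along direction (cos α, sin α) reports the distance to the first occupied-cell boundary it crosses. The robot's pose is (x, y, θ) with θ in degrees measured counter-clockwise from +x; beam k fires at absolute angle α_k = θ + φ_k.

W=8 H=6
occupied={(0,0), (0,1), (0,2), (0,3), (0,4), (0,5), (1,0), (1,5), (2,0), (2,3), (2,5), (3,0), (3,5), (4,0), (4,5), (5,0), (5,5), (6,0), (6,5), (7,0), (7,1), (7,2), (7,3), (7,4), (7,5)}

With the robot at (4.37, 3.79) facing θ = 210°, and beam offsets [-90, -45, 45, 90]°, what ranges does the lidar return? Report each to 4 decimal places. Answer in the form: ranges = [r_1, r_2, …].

beam 1: φ=-90°, α=120°
  cosα=-0.5000 sinα=0.8660 | (4,3) | tMaxX 0.7400 tMaxY 0.2425 | tΔX 2.0000 tΔY 1.1547
    t=0.2425 [y] (4,4)
    t=0.7400 [x] (3,4)
    t=1.3972 [y] (3,5) — stop
  → r_1 = 1.3972
beam 2: φ=-45°, α=165°
  cosα=-0.9659 sinα=0.2588 | (4,3) | tMaxX 0.3831 tMaxY 0.8114 | tΔX 1.0353 tΔY 3.8637
    t=0.3831 [x] (3,3)
    t=0.8114 [y] (3,4)
    t=1.4183 [x] (2,4)
    t=2.4536 [x] (1,4)
    t=3.4889 [x] (0,4) — stop
  → r_2 = 3.4889
beam 3: φ=45°, α=255°
  cosα=-0.2588 sinα=-0.9659 | (4,3) | tMaxX 1.4296 tMaxY 0.8179 | tΔX 3.8637 tΔY 1.0353
    t=0.8179 [y] (4,2)
    t=1.4296 [x] (3,2)
    t=1.8531 [y] (3,1)
    t=2.8884 [y] (3,0) — stop
  → r_3 = 2.8884
beam 4: φ=90°, α=300°
  cosα=0.5000 sinα=-0.8660 | (4,3) | tMaxX 1.2600 tMaxY 0.9122 | tΔX 2.0000 tΔY 1.1547
    t=0.9122 [y] (4,2)
    t=1.2600 [x] (5,2)
    t=2.0669 [y] (5,1)
    t=3.2216 [y] (5,0) — stop
  → r_4 = 3.2216

ranges = [1.3972, 3.4889, 2.8884, 3.2216]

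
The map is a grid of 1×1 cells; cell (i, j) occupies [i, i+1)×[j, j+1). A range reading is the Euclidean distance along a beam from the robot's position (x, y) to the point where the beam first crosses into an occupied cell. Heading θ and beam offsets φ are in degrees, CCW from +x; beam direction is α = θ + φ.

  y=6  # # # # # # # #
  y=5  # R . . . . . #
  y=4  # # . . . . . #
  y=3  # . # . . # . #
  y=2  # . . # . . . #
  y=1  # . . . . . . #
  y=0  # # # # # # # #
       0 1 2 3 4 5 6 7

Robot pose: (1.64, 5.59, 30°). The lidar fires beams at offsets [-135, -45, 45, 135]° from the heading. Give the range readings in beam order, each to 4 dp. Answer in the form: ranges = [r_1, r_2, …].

ranges = [0.6108, 5.5491, 0.4245, 0.6626]

beam 1: φ=-135°, α=255°
  cosα=-0.2588 sinα=-0.9659 | (1,5) | tMaxX 2.4728 tMaxY 0.6108 | tΔX 3.8637 tΔY 1.0353
    t=0.6108 [y] (1,4) — stop
  → r_1 = 0.6108
beam 2: φ=-45°, α=345°
  cosα=0.9659 sinα=-0.2588 | (1,5) | tMaxX 0.3727 tMaxY 2.2796 | tΔX 1.0353 tΔY 3.8637
    t=0.3727 [x] (2,5)
    t=1.4080 [x] (3,5)
    t=2.2796 [y] (3,4)
    t=2.4433 [x] (4,4)
    t=3.4785 [x] (5,4)
    t=4.5138 [x] (6,4)
    t=5.5491 [x] (7,4) — stop
  → r_2 = 5.5491
beam 3: φ=45°, α=75°
  cosα=0.2588 sinα=0.9659 | (1,5) | tMaxX 1.3909 tMaxY 0.4245 | tΔX 3.8637 tΔY 1.0353
    t=0.4245 [y] (1,6) — stop
  → r_3 = 0.4245
beam 4: φ=135°, α=165°
  cosα=-0.9659 sinα=0.2588 | (1,5) | tMaxX 0.6626 tMaxY 1.5841 | tΔX 1.0353 tΔY 3.8637
    t=0.6626 [x] (0,5) — stop
  → r_4 = 0.6626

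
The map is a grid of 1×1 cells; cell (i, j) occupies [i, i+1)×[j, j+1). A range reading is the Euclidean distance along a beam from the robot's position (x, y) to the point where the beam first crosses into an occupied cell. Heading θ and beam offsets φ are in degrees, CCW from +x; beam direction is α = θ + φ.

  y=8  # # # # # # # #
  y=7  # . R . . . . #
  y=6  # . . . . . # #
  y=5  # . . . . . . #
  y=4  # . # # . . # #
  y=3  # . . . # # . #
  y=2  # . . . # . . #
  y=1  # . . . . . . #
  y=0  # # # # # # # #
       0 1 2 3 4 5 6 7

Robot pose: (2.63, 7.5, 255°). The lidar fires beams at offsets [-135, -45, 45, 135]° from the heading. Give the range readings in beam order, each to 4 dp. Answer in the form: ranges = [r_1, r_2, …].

beam 1: φ=-135°, α=120°
  direction (-0.5000, 0.8660); cell (2,7); t to first gridline: x 1.2600, y 0.5774 (then +2.0000 / +1.1547)
    (2,8) via y @ 0.5774  # hit
  → r_1 = 0.5774
beam 2: φ=-45°, α=210°
  direction (-0.8660, -0.5000); cell (2,7); t to first gridline: x 0.7275, y 1.0000 (then +1.1547 / +2.0000)
    (1,7) via x @ 0.7275
    (1,6) via y @ 1.0000
    (0,6) via x @ 1.8822  # hit
  → r_2 = 1.8822
beam 3: φ=45°, α=300°
  direction (0.5000, -0.8660); cell (2,7); t to first gridline: x 0.7400, y 0.5774 (then +2.0000 / +1.1547)
    (2,6) via y @ 0.5774
    (3,6) via x @ 0.7400
    (3,5) via y @ 1.7321
    (4,5) via x @ 2.7400
    (4,4) via y @ 2.8868
    (4,3) via y @ 4.0415  # hit
  → r_3 = 4.0415
beam 4: φ=135°, α=30°
  direction (0.8660, 0.5000); cell (2,7); t to first gridline: x 0.4272, y 1.0000 (then +1.1547 / +2.0000)
    (3,7) via x @ 0.4272
    (3,8) via y @ 1.0000  # hit
  → r_4 = 1.0000

ranges = [0.5774, 1.8822, 4.0415, 1.0000]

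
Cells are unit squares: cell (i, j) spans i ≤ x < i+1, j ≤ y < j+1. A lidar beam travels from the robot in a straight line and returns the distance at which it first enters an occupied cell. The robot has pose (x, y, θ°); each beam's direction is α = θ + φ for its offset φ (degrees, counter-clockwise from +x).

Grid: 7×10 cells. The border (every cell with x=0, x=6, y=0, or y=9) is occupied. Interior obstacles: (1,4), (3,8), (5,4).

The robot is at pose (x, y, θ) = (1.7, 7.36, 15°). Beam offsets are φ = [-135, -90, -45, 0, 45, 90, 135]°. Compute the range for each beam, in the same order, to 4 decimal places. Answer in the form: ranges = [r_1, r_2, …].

ranges = [1.4000, 6.5844, 4.7200, 4.4517, 1.8937, 1.6979, 0.8083]

beam 1: φ=-135°, α=240°
  d=(-0.5000,-0.8660)  start (1,7)  tX=1.4000 tY=0.4157  stride 1/|dx|=2.0000 1/|dy|=1.1547
    cross y-line → (1,6), t=0.4157
    cross x-line → (0,6), t=1.4000 (wall)
  → r_1 = 1.4000
beam 2: φ=-90°, α=285°
  d=(0.2588,-0.9659)  start (1,7)  tX=1.1591 tY=0.3727  stride 1/|dx|=3.8637 1/|dy|=1.0353
    cross y-line → (1,6), t=0.3727
    cross x-line → (2,6), t=1.1591
    cross y-line → (2,5), t=1.4080
    cross y-line → (2,4), t=2.4433
    cross y-line → (2,3), t=3.4785
    cross y-line → (2,2), t=4.5138
    cross x-line → (3,2), t=5.0228
    cross y-line → (3,1), t=5.5491
    cross y-line → (3,0), t=6.5844 (wall)
  → r_2 = 6.5844
beam 3: φ=-45°, α=330°
  d=(0.8660,-0.5000)  start (1,7)  tX=0.3464 tY=0.7200  stride 1/|dx|=1.1547 1/|dy|=2.0000
    cross x-line → (2,7), t=0.3464
    cross y-line → (2,6), t=0.7200
    cross x-line → (3,6), t=1.5011
    cross x-line → (4,6), t=2.6558
    cross y-line → (4,5), t=2.7200
    cross x-line → (5,5), t=3.8105
    cross y-line → (5,4), t=4.7200 (wall)
  → r_3 = 4.7200
beam 4: φ=0°, α=15°
  d=(0.9659,0.2588)  start (1,7)  tX=0.3106 tY=2.4728  stride 1/|dx|=1.0353 1/|dy|=3.8637
    cross x-line → (2,7), t=0.3106
    cross x-line → (3,7), t=1.3459
    cross x-line → (4,7), t=2.3811
    cross y-line → (4,8), t=2.4728
    cross x-line → (5,8), t=3.4164
    cross x-line → (6,8), t=4.4517 (wall)
  → r_4 = 4.4517
beam 5: φ=45°, α=60°
  d=(0.5000,0.8660)  start (1,7)  tX=0.6000 tY=0.7390  stride 1/|dx|=2.0000 1/|dy|=1.1547
    cross x-line → (2,7), t=0.6000
    cross y-line → (2,8), t=0.7390
    cross y-line → (2,9), t=1.8937 (wall)
  → r_5 = 1.8937
beam 6: φ=90°, α=105°
  d=(-0.2588,0.9659)  start (1,7)  tX=2.7046 tY=0.6626  stride 1/|dx|=3.8637 1/|dy|=1.0353
    cross y-line → (1,8), t=0.6626
    cross y-line → (1,9), t=1.6979 (wall)
  → r_6 = 1.6979
beam 7: φ=135°, α=150°
  d=(-0.8660,0.5000)  start (1,7)  tX=0.8083 tY=1.2800  stride 1/|dx|=1.1547 1/|dy|=2.0000
    cross x-line → (0,7), t=0.8083 (wall)
  → r_7 = 0.8083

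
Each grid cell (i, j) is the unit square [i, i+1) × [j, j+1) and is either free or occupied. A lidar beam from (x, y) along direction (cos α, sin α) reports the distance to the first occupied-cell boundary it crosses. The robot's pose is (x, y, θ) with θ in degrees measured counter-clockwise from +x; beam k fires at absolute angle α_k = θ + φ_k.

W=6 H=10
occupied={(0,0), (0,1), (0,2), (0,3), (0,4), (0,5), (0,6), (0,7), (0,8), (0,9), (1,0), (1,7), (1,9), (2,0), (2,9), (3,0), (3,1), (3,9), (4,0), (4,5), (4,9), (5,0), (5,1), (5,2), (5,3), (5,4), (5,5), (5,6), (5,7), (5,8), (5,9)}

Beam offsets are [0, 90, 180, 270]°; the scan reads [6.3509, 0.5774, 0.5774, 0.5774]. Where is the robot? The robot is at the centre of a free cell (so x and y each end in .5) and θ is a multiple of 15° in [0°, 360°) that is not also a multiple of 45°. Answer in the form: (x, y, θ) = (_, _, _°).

Enumerate (i+0.5, j+0.5, θ) over the 29 free cells and 16 admissible headings. For each, cast all 4 beams and compare to the given ranges.
  (3.5, 5.5, 210°): beam 1 = 2.8868 ≠ 6.3509 ✗
  (3.5, 8.5, 195°): beam 1 = 1.9319 ≠ 6.3509 ✗
  (1.5, 2.5, 210°): beam 1 = 0.5774 ≠ 6.3509 ✗
  (4.5, 1.5, 345°): beam 1 = 0.5176 ≠ 6.3509 ✗
  …
  (4.5, 1.5, 120°): r_1=6.3509, r_2=0.5774, r_3=0.5774, r_4=0.5774 — all match ✓
Only this pose fits every beam.

(x, y, θ) = (4.5, 1.5, 120°)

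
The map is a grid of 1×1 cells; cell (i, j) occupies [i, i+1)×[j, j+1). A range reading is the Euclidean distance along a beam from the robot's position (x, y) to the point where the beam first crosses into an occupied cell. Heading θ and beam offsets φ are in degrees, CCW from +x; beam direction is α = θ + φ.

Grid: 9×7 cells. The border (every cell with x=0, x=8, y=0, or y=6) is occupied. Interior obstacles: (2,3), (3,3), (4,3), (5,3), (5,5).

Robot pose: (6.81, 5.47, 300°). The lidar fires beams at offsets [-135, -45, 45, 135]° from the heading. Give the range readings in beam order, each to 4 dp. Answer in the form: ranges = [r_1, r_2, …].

ranges = [0.8386, 4.6277, 1.2320, 0.5487]

beam 1: φ=-135°, α=165°
  cosα=-0.9659 sinα=0.2588 | (6,5) | tMaxX 0.8386 tMaxY 2.0478 | tΔX 1.0353 tΔY 3.8637
    t=0.8386 [x] (5,5) — stop
  → r_1 = 0.8386
beam 2: φ=-45°, α=255°
  cosα=-0.2588 sinα=-0.9659 | (6,5) | tMaxX 3.1296 tMaxY 0.4866 | tΔX 3.8637 tΔY 1.0353
    t=0.4866 [y] (6,4)
    t=1.5219 [y] (6,3)
    t=2.5571 [y] (6,2)
    t=3.1296 [x] (5,2)
    t=3.5924 [y] (5,1)
    t=4.6277 [y] (5,0) — stop
  → r_2 = 4.6277
beam 3: φ=45°, α=345°
  cosα=0.9659 sinα=-0.2588 | (6,5) | tMaxX 0.1967 tMaxY 1.8159 | tΔX 1.0353 tΔY 3.8637
    t=0.1967 [x] (7,5)
    t=1.2320 [x] (8,5) — stop
  → r_3 = 1.2320
beam 4: φ=135°, α=75°
  cosα=0.2588 sinα=0.9659 | (6,5) | tMaxX 0.7341 tMaxY 0.5487 | tΔX 3.8637 tΔY 1.0353
    t=0.5487 [y] (6,6) — stop
  → r_4 = 0.5487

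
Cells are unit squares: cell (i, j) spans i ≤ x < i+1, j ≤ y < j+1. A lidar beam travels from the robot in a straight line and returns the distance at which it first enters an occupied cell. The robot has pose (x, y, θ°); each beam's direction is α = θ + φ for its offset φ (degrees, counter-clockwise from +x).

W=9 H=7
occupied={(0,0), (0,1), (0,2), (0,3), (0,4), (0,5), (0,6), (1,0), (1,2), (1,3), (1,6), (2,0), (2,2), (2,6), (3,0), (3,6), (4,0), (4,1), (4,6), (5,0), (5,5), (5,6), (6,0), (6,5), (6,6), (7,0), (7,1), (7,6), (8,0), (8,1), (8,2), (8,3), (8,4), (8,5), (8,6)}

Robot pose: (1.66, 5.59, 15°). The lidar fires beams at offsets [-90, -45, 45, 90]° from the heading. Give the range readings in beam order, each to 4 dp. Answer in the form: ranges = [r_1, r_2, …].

ranges = [2.6814, 7.1800, 0.4734, 0.4245]

beam 1: φ=-90°, α=285°
  dir = (cos 285°, sin 285°) = (0.2588, -0.9659); from cell (1,5)
  next x-line at t=1.3137, next y-line at t=0.6108; Δt_x=3.8637, Δt_y=1.0353
    y: enter (1,4) at t=0.6108
    x: enter (2,4) at t=1.3137
    y: enter (2,3) at t=1.6461
    y: enter (2,2) at t=2.6814 ← occupied
  → r_1 = 2.6814
beam 2: φ=-45°, α=330°
  dir = (cos 330°, sin 330°) = (0.8660, -0.5000); from cell (1,5)
  next x-line at t=0.3926, next y-line at t=1.1800; Δt_x=1.1547, Δt_y=2.0000
    x: enter (2,5) at t=0.3926
    y: enter (2,4) at t=1.1800
    x: enter (3,4) at t=1.5473
    x: enter (4,4) at t=2.7020
    y: enter (4,3) at t=3.1800
    x: enter (5,3) at t=3.8567
    x: enter (6,3) at t=5.0114
    y: enter (6,2) at t=5.1800
    x: enter (7,2) at t=6.1661
    y: enter (7,1) at t=7.1800 ← occupied
  → r_2 = 7.1800
beam 3: φ=45°, α=60°
  dir = (cos 60°, sin 60°) = (0.5000, 0.8660); from cell (1,5)
  next x-line at t=0.6800, next y-line at t=0.4734; Δt_x=2.0000, Δt_y=1.1547
    y: enter (1,6) at t=0.4734 ← occupied
  → r_3 = 0.4734
beam 4: φ=90°, α=105°
  dir = (cos 105°, sin 105°) = (-0.2588, 0.9659); from cell (1,5)
  next x-line at t=2.5500, next y-line at t=0.4245; Δt_x=3.8637, Δt_y=1.0353
    y: enter (1,6) at t=0.4245 ← occupied
  → r_4 = 0.4245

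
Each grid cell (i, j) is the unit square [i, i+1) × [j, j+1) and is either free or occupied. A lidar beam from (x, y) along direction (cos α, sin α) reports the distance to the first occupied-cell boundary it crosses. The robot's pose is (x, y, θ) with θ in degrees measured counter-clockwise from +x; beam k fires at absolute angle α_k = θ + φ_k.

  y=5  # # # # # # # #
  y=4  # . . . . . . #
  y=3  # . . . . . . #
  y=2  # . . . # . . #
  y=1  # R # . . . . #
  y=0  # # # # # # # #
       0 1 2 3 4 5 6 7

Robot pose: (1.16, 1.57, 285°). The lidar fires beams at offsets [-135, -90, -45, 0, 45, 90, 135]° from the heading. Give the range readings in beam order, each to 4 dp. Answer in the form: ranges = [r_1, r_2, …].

ranges = [0.1848, 0.1656, 0.3200, 0.5901, 0.9699, 0.8696, 3.9606]

beam 1: φ=-135°, α=150°
  dir = (cos 150°, sin 150°) = (-0.8660, 0.5000); from cell (1,1)
  next x-line at t=0.1848, next y-line at t=0.8600; Δt_x=1.1547, Δt_y=2.0000
    x: enter (0,1) at t=0.1848 ← occupied
  → r_1 = 0.1848
beam 2: φ=-90°, α=195°
  dir = (cos 195°, sin 195°) = (-0.9659, -0.2588); from cell (1,1)
  next x-line at t=0.1656, next y-line at t=2.2023; Δt_x=1.0353, Δt_y=3.8637
    x: enter (0,1) at t=0.1656 ← occupied
  → r_2 = 0.1656
beam 3: φ=-45°, α=240°
  dir = (cos 240°, sin 240°) = (-0.5000, -0.8660); from cell (1,1)
  next x-line at t=0.3200, next y-line at t=0.6582; Δt_x=2.0000, Δt_y=1.1547
    x: enter (0,1) at t=0.3200 ← occupied
  → r_3 = 0.3200
beam 4: φ=0°, α=285°
  dir = (cos 285°, sin 285°) = (0.2588, -0.9659); from cell (1,1)
  next x-line at t=3.2455, next y-line at t=0.5901; Δt_x=3.8637, Δt_y=1.0353
    y: enter (1,0) at t=0.5901 ← occupied
  → r_4 = 0.5901
beam 5: φ=45°, α=330°
  dir = (cos 330°, sin 330°) = (0.8660, -0.5000); from cell (1,1)
  next x-line at t=0.9699, next y-line at t=1.1400; Δt_x=1.1547, Δt_y=2.0000
    x: enter (2,1) at t=0.9699 ← occupied
  → r_5 = 0.9699
beam 6: φ=90°, α=15°
  dir = (cos 15°, sin 15°) = (0.9659, 0.2588); from cell (1,1)
  next x-line at t=0.8696, next y-line at t=1.6614; Δt_x=1.0353, Δt_y=3.8637
    x: enter (2,1) at t=0.8696 ← occupied
  → r_6 = 0.8696
beam 7: φ=135°, α=60°
  dir = (cos 60°, sin 60°) = (0.5000, 0.8660); from cell (1,1)
  next x-line at t=1.6800, next y-line at t=0.4965; Δt_x=2.0000, Δt_y=1.1547
    y: enter (1,2) at t=0.4965
    y: enter (1,3) at t=1.6512
    x: enter (2,3) at t=1.6800
    y: enter (2,4) at t=2.8059
    x: enter (3,4) at t=3.6800
    y: enter (3,5) at t=3.9606 ← occupied
  → r_7 = 3.9606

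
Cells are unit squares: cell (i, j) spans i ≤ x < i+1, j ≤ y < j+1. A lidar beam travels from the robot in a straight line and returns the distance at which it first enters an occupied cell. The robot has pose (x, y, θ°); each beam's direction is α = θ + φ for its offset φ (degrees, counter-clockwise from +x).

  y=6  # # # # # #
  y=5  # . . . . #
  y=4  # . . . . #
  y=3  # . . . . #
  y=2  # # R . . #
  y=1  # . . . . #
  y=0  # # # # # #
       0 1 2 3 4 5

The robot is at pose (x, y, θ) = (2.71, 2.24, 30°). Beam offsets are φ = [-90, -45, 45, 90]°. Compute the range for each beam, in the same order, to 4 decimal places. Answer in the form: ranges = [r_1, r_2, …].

ranges = [1.4318, 2.3708, 3.8926, 3.4200]

beam 1: φ=-90°, α=300°
  d=(0.5000,-0.8660)  start (2,2)  tX=0.5800 tY=0.2771  stride 1/|dx|=2.0000 1/|dy|=1.1547
    cross y-line → (2,1), t=0.2771
    cross x-line → (3,1), t=0.5800
    cross y-line → (3,0), t=1.4318 (wall)
  → r_1 = 1.4318
beam 2: φ=-45°, α=345°
  d=(0.9659,-0.2588)  start (2,2)  tX=0.3002 tY=0.9273  stride 1/|dx|=1.0353 1/|dy|=3.8637
    cross x-line → (3,2), t=0.3002
    cross y-line → (3,1), t=0.9273
    cross x-line → (4,1), t=1.3355
    cross x-line → (5,1), t=2.3708 (wall)
  → r_2 = 2.3708
beam 3: φ=45°, α=75°
  d=(0.2588,0.9659)  start (2,2)  tX=1.1205 tY=0.7868  stride 1/|dx|=3.8637 1/|dy|=1.0353
    cross y-line → (2,3), t=0.7868
    cross x-line → (3,3), t=1.1205
    cross y-line → (3,4), t=1.8221
    cross y-line → (3,5), t=2.8574
    cross y-line → (3,6), t=3.8926 (wall)
  → r_3 = 3.8926
beam 4: φ=90°, α=120°
  d=(-0.5000,0.8660)  start (2,2)  tX=1.4200 tY=0.8776  stride 1/|dx|=2.0000 1/|dy|=1.1547
    cross y-line → (2,3), t=0.8776
    cross x-line → (1,3), t=1.4200
    cross y-line → (1,4), t=2.0323
    cross y-line → (1,5), t=3.1870
    cross x-line → (0,5), t=3.4200 (wall)
  → r_4 = 3.4200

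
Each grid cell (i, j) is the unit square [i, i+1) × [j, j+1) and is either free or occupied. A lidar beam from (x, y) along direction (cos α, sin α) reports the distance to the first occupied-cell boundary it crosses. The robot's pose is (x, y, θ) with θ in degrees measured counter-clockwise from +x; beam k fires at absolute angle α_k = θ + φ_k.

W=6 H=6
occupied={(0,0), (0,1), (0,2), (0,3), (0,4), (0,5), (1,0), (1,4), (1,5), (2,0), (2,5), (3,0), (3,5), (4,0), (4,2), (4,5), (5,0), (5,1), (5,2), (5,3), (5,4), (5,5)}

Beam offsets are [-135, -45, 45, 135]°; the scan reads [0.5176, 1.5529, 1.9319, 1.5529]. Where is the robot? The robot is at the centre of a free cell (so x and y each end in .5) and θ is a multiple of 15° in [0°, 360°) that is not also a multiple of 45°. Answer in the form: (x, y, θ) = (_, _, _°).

(x, y, θ) = (3.5, 4.5, 240°)

The pose lattice has 14·16 = 224 candidates. Test each by forward raycasting.
  (2.5, 1.5, 30°): beam 2 = 1.9319 ≠ 1.5529 ✗
  (1.5, 1.5, 105°): beam 1 = 1.0000 ≠ 0.5176 ✗
  (3.5, 3.5, 255°): beam 1 = 1.7321 ≠ 0.5176 ✗
  (2.5, 1.5, 165°): beam 1 = 1.7321 ≠ 0.5176 ✗
  (4.5, 4.5, 15°): beam 1 = 4.0415 ≠ 0.5176 ✗
  …
  (3.5, 4.5, 240°): r_1=0.5176, r_2=1.5529, r_3=1.9319, r_4=1.5529 — all match ✓
Only this pose fits every beam.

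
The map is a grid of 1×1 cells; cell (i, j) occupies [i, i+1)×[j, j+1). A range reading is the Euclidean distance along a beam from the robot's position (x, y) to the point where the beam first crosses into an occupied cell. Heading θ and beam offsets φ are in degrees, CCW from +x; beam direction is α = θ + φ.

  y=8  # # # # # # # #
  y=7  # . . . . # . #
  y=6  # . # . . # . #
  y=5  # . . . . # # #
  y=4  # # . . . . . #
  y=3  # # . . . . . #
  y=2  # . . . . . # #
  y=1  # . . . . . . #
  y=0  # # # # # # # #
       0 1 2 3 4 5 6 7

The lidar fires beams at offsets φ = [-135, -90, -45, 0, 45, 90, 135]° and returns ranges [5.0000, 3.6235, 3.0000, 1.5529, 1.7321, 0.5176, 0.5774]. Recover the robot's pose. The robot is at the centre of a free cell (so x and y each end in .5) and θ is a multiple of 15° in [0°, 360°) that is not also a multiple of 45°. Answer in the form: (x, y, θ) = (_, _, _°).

Enumerate (i+0.5, j+0.5, θ) over the 34 free cells and 16 admissible headings. For each, cast all 7 beams and compare to the given ranges.
  (3.5, 4.5, 285°): beam 1 = 2.8868 ≠ 5.0000 ✗
  (4.5, 4.5, 195°): beam 1 = 1.0000 ≠ 5.0000 ✗
  (2.5, 1.5, 105°): beam 1 = 1.0000 ≠ 5.0000 ✗
  (4.5, 2.5, 105°): beam 1 = 2.8868 ≠ 5.0000 ✗
  (6.5, 7.5, 150°): beam 1 = 0.5176 ≠ 5.0000 ✗
  …
  (5.5, 2.5, 255°): r_1=5.0000, r_2=3.6235, r_3=3.0000, r_4=1.5529, r_5=1.7321, r_6=0.5176, r_7=0.5774 — all match ✓
Only this pose fits every beam.

(x, y, θ) = (5.5, 2.5, 255°)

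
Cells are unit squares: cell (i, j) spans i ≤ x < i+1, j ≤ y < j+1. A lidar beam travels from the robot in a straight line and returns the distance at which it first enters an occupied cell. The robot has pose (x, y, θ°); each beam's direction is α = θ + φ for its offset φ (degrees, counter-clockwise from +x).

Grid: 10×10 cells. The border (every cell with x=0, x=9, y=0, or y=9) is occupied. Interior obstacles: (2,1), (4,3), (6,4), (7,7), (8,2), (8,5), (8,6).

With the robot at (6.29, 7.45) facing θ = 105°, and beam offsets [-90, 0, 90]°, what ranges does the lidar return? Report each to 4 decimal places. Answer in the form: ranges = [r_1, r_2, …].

beam 1: φ=-90°, α=15°
  direction (0.9659, 0.2588); cell (6,7); t to first gridline: x 0.7350, y 2.1250 (then +1.0353 / +3.8637)
    (7,7) via x @ 0.7350  # hit
  → r_1 = 0.7350
beam 2: φ=0°, α=105°
  direction (-0.2588, 0.9659); cell (6,7); t to first gridline: x 1.1205, y 0.5694 (then +3.8637 / +1.0353)
    (6,8) via y @ 0.5694
    (5,8) via x @ 1.1205
    (5,9) via y @ 1.6047  # hit
  → r_2 = 1.6047
beam 3: φ=90°, α=195°
  direction (-0.9659, -0.2588); cell (6,7); t to first gridline: x 0.3002, y 1.7387 (then +1.0353 / +3.8637)
    (5,7) via x @ 0.3002
    (4,7) via x @ 1.3355
    (4,6) via y @ 1.7387
    (3,6) via x @ 2.3708
    (2,6) via x @ 3.4061
    (1,6) via x @ 4.4413
    (0,6) via x @ 5.4766  # hit
  → r_3 = 5.4766

ranges = [0.7350, 1.6047, 5.4766]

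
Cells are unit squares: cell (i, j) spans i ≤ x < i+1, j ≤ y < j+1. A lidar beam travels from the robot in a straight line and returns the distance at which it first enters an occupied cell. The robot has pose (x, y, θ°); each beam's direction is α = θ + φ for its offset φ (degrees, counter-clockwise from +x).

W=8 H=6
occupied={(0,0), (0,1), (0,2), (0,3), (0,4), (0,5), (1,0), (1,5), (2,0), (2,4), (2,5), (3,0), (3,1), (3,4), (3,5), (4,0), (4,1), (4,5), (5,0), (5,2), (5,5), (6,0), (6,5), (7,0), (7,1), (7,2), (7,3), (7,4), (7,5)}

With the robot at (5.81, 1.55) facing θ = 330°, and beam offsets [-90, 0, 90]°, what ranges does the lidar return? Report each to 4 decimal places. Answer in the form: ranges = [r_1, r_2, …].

ranges = [0.6351, 1.1000, 2.3800]

beam 1: φ=-90°, α=240°
  dir = (cos 240°, sin 240°) = (-0.5000, -0.8660); from cell (5,1)
  next x-line at t=1.6200, next y-line at t=0.6351; Δt_x=2.0000, Δt_y=1.1547
    y: enter (5,0) at t=0.6351 ← occupied
  → r_1 = 0.6351
beam 2: φ=0°, α=330°
  dir = (cos 330°, sin 330°) = (0.8660, -0.5000); from cell (5,1)
  next x-line at t=0.2194, next y-line at t=1.1000; Δt_x=1.1547, Δt_y=2.0000
    x: enter (6,1) at t=0.2194
    y: enter (6,0) at t=1.1000 ← occupied
  → r_2 = 1.1000
beam 3: φ=90°, α=60°
  dir = (cos 60°, sin 60°) = (0.5000, 0.8660); from cell (5,1)
  next x-line at t=0.3800, next y-line at t=0.5196; Δt_x=2.0000, Δt_y=1.1547
    x: enter (6,1) at t=0.3800
    y: enter (6,2) at t=0.5196
    y: enter (6,3) at t=1.6743
    x: enter (7,3) at t=2.3800 ← occupied
  → r_3 = 2.3800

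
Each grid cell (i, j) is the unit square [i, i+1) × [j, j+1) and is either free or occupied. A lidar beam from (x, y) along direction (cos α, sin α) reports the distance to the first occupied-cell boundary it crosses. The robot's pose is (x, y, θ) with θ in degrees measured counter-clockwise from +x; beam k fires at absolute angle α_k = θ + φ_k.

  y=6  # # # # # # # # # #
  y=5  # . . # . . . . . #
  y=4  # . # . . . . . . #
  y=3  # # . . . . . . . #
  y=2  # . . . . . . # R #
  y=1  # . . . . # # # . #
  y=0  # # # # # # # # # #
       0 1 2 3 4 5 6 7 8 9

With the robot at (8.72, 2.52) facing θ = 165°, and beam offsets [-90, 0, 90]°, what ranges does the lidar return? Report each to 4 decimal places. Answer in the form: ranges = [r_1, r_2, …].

beam 1: φ=-90°, α=75°
  direction (0.2588, 0.9659); cell (8,2); t to first gridline: x 1.0818, y 0.4969 (then +3.8637 / +1.0353)
    (8,3) via y @ 0.4969
    (9,3) via x @ 1.0818  # hit
  → r_1 = 1.0818
beam 2: φ=0°, α=165°
  direction (-0.9659, 0.2588); cell (8,2); t to first gridline: x 0.7454, y 1.8546 (then +1.0353 / +3.8637)
    (7,2) via x @ 0.7454  # hit
  → r_2 = 0.7454
beam 3: φ=90°, α=255°
  direction (-0.2588, -0.9659); cell (8,2); t to first gridline: x 2.7819, y 0.5383 (then +3.8637 / +1.0353)
    (8,1) via y @ 0.5383
    (8,0) via y @ 1.5736  # hit
  → r_3 = 1.5736

ranges = [1.0818, 0.7454, 1.5736]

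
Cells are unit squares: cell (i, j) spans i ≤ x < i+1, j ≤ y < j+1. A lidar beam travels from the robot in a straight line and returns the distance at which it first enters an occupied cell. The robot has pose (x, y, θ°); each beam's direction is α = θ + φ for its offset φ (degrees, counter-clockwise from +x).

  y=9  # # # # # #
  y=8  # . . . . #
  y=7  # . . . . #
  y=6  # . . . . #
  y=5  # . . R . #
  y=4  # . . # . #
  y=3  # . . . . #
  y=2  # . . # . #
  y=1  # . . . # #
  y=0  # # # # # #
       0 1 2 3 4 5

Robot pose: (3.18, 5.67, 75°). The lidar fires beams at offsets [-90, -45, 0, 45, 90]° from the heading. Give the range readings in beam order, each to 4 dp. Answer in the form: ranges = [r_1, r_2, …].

ranges = [1.8842, 2.1016, 3.4475, 3.8452, 2.2569]

beam 1: φ=-90°, α=345°
  d=(0.9659,-0.2588)  start (3,5)  tX=0.8489 tY=2.5887  stride 1/|dx|=1.0353 1/|dy|=3.8637
    cross x-line → (4,5), t=0.8489
    cross x-line → (5,5), t=1.8842 (wall)
  → r_1 = 1.8842
beam 2: φ=-45°, α=30°
  d=(0.8660,0.5000)  start (3,5)  tX=0.9469 tY=0.6600  stride 1/|dx|=1.1547 1/|dy|=2.0000
    cross y-line → (3,6), t=0.6600
    cross x-line → (4,6), t=0.9469
    cross x-line → (5,6), t=2.1016 (wall)
  → r_2 = 2.1016
beam 3: φ=0°, α=75°
  d=(0.2588,0.9659)  start (3,5)  tX=3.1682 tY=0.3416  stride 1/|dx|=3.8637 1/|dy|=1.0353
    cross y-line → (3,6), t=0.3416
    cross y-line → (3,7), t=1.3769
    cross y-line → (3,8), t=2.4122
    cross x-line → (4,8), t=3.1682
    cross y-line → (4,9), t=3.4475 (wall)
  → r_3 = 3.4475
beam 4: φ=45°, α=120°
  d=(-0.5000,0.8660)  start (3,5)  tX=0.3600 tY=0.3811  stride 1/|dx|=2.0000 1/|dy|=1.1547
    cross x-line → (2,5), t=0.3600
    cross y-line → (2,6), t=0.3811
    cross y-line → (2,7), t=1.5358
    cross x-line → (1,7), t=2.3600
    cross y-line → (1,8), t=2.6905
    cross y-line → (1,9), t=3.8452 (wall)
  → r_4 = 3.8452
beam 5: φ=90°, α=165°
  d=(-0.9659,0.2588)  start (3,5)  tX=0.1863 tY=1.2750  stride 1/|dx|=1.0353 1/|dy|=3.8637
    cross x-line → (2,5), t=0.1863
    cross x-line → (1,5), t=1.2216
    cross y-line → (1,6), t=1.2750
    cross x-line → (0,6), t=2.2569 (wall)
  → r_5 = 2.2569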